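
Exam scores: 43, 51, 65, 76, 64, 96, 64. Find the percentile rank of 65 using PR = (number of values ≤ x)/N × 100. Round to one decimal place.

71.4

N = 7.
Strictly below 65: 4. Equal to 65: 1.
PR = 5/7 × 100 = 71.4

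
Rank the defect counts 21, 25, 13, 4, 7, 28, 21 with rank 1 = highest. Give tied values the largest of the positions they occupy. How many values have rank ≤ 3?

2

Sorted (descending): 28, 25, 21, 21, 13, 7, 4
The 2 values of 21 occupy positions 3–4 → each gets rank 4.
Ranks ≤ 3: {1, 2} → 2 values.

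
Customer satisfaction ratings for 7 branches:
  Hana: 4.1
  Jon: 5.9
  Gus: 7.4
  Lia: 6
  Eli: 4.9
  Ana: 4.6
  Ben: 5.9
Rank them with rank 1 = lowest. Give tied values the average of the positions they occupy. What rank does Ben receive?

4.5

Sorted (ascending): 4.1, 4.6, 4.9, 5.9, 5.9, 6, 7.4
The 2 values of 5.9 occupy positions 4–5 → average rank (4+5)/2 = 4.5.
Ben has value 5.9 → rank 4.5.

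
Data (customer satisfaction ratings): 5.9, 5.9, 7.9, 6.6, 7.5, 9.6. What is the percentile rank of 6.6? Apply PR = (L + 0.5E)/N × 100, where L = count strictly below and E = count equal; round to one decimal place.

41.7

N = 6.
Strictly below 6.6: 2. Equal to 6.6: 1.
PR = (2 + 0.5·1)/6 × 100 = 41.7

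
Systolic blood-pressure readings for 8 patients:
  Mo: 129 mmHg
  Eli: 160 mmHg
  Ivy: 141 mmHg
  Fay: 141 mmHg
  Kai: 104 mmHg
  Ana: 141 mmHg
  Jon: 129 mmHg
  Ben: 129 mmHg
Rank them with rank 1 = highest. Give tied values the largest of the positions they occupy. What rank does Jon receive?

Sorted (descending): 160, 141, 141, 141, 129, 129, 129, 104
The 3 values of 141 occupy positions 2–4 → each gets rank 4.
The 3 values of 129 occupy positions 5–7 → each gets rank 7.
Jon has value 129 mmHg → rank 7.

7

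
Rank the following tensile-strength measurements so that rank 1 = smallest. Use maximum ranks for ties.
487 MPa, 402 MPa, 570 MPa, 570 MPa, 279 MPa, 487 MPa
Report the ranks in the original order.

Sorted (ascending): 279, 402, 487, 487, 570, 570
The 2 values of 487 occupy positions 3–4 → each gets rank 4.
The 2 values of 570 occupy positions 5–6 → each gets rank 6.

4, 2, 6, 6, 1, 4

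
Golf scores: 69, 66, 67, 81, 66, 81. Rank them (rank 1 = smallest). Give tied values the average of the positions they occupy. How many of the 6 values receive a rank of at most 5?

4

Sorted (ascending): 66, 66, 67, 69, 81, 81
The 2 values of 66 occupy positions 1–2 → average rank (1+2)/2 = 1.5.
The 2 values of 81 occupy positions 5–6 → average rank (5+6)/2 = 5.5.
Ranks ≤ 5: {1.5, 1.5, 3, 4} → 4 values.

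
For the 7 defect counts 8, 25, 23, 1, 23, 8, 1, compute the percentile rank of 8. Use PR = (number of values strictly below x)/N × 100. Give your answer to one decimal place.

N = 7.
Strictly below 8: 2. Equal to 8: 2.
PR = 2/7 × 100 = 28.6

28.6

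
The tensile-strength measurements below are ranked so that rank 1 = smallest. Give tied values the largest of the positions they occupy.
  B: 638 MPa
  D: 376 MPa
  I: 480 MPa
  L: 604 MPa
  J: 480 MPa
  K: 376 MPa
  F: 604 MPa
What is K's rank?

Sorted (ascending): 376, 376, 480, 480, 604, 604, 638
The 2 values of 376 occupy positions 1–2 → each gets rank 2.
The 2 values of 480 occupy positions 3–4 → each gets rank 4.
The 2 values of 604 occupy positions 5–6 → each gets rank 6.
K has value 376 MPa → rank 2.

2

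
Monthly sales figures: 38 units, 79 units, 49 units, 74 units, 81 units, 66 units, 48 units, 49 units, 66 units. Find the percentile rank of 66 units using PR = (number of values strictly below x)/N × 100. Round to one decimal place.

44.4

N = 9.
Strictly below 66: 4. Equal to 66: 2.
PR = 4/9 × 100 = 44.4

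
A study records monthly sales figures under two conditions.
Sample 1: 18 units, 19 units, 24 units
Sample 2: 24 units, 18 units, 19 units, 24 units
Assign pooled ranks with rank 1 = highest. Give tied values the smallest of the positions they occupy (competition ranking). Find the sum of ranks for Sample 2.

12

Sorted (descending): 24, 24, 24, 19, 19, 18, 18
The 3 values of 24 occupy positions 1–3 → each gets rank 1.
The 2 values of 19 occupy positions 4–5 → each gets rank 4.
The 2 values of 18 occupy positions 6–7 → each gets rank 6.
Sample 2 values → pooled ranks: 24→1, 18→6, 19→4, 24→1
Rank sum = 1 + 6 + 4 + 1 = 12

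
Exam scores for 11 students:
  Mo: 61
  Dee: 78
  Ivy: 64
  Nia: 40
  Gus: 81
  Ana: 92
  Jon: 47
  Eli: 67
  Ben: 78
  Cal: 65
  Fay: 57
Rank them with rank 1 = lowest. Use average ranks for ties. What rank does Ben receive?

Sorted (ascending): 40, 47, 57, 61, 64, 65, 67, 78, 78, 81, 92
The 2 values of 78 occupy positions 8–9 → average rank (8+9)/2 = 8.5.
Ben has value 78 → rank 8.5.

8.5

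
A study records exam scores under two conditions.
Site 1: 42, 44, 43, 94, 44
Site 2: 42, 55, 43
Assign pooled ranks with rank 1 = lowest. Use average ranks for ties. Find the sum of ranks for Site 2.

12

Sorted (ascending): 42, 42, 43, 43, 44, 44, 55, 94
The 2 values of 42 occupy positions 1–2 → average rank (1+2)/2 = 1.5.
The 2 values of 43 occupy positions 3–4 → average rank (3+4)/2 = 3.5.
The 2 values of 44 occupy positions 5–6 → average rank (5+6)/2 = 5.5.
Site 2 values → pooled ranks: 42→1.5, 55→7, 43→3.5
Rank sum = 1.5 + 7 + 3.5 = 12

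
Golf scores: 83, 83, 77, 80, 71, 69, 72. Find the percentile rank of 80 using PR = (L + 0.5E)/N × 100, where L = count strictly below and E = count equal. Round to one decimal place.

N = 7.
Strictly below 80: 4. Equal to 80: 1.
PR = (4 + 0.5·1)/7 × 100 = 64.3

64.3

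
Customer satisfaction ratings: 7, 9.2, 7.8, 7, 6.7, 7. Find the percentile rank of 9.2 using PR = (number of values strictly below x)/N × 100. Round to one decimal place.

83.3

N = 6.
Strictly below 9.2: 5. Equal to 9.2: 1.
PR = 5/6 × 100 = 83.3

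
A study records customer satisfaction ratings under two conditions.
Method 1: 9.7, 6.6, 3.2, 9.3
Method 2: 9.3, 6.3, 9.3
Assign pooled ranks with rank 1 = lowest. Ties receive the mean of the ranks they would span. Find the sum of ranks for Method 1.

Sorted (ascending): 3.2, 6.3, 6.6, 9.3, 9.3, 9.3, 9.7
The 3 values of 9.3 occupy positions 4–6 → average rank 5.
Method 1 values → pooled ranks: 9.7→7, 6.6→3, 3.2→1, 9.3→5
Rank sum = 7 + 3 + 1 + 5 = 16

16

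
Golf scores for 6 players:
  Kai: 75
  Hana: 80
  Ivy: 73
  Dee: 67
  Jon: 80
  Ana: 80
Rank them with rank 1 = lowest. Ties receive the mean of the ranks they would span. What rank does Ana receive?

Sorted (ascending): 67, 73, 75, 80, 80, 80
The 3 values of 80 occupy positions 4–6 → average rank 5.
Ana has value 80 → rank 5.

5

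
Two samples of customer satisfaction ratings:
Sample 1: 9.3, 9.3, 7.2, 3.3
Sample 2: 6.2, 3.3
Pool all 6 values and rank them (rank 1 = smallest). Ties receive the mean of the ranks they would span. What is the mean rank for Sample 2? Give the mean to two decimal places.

2.25

Sorted (ascending): 3.3, 3.3, 6.2, 7.2, 9.3, 9.3
The 2 values of 3.3 occupy positions 1–2 → average rank (1+2)/2 = 1.5.
The 2 values of 9.3 occupy positions 5–6 → average rank (5+6)/2 = 5.5.
Sample 2 values → pooled ranks: 6.2→3, 3.3→1.5
Mean rank = (3 + 1.5) / 2 = 2.25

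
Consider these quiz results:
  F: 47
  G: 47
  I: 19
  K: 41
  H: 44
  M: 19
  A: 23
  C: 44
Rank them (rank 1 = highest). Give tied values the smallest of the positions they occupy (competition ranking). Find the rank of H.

Sorted (descending): 47, 47, 44, 44, 41, 23, 19, 19
The 2 values of 47 occupy positions 1–2 → each gets rank 1.
The 2 values of 44 occupy positions 3–4 → each gets rank 3.
The 2 values of 19 occupy positions 7–8 → each gets rank 7.
H has value 44 → rank 3.

3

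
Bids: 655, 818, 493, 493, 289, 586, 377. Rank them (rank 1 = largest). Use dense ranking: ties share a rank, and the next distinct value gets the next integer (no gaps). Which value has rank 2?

Sorted (descending): 818, 655, 586, 493, 493, 377, 289
The 2 values of 493 share dense rank 4.
Remaining distinct values take the next consecutive integers.
Rank 2 → value 655.

655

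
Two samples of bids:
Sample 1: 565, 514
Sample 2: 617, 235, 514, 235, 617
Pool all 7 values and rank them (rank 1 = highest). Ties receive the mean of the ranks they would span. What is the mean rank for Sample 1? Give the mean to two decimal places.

Sorted (descending): 617, 617, 565, 514, 514, 235, 235
The 2 values of 617 occupy positions 1–2 → average rank (1+2)/2 = 1.5.
The 2 values of 514 occupy positions 4–5 → average rank (4+5)/2 = 4.5.
The 2 values of 235 occupy positions 6–7 → average rank (6+7)/2 = 6.5.
Sample 1 values → pooled ranks: 565→3, 514→4.5
Mean rank = (3 + 4.5) / 2 = 3.75

3.75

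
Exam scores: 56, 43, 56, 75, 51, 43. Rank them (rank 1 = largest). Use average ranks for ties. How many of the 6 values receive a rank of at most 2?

Sorted (descending): 75, 56, 56, 51, 43, 43
The 2 values of 56 occupy positions 2–3 → average rank (2+3)/2 = 2.5.
The 2 values of 43 occupy positions 5–6 → average rank (5+6)/2 = 5.5.
Ranks ≤ 2: {1} → 1 value.

1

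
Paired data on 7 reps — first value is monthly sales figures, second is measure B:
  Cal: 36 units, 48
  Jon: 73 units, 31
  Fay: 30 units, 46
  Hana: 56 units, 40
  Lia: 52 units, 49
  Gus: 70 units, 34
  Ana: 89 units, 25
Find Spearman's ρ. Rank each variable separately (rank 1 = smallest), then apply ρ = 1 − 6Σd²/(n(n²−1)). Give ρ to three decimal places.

Ranks of variable 1: 2, 6, 1, 4, 3, 5, 7
Ranks of variable 2: 6, 2, 5, 4, 7, 3, 1
d = r₁ − r₂: -4, 4, -4, 0, -4, 2, 6
d²: 16, 16, 16, 0, 16, 4, 36; Σd² = 104
ρ = 1 − 6·104/(7·48) = 1 − 624/336 = -0.857

-0.857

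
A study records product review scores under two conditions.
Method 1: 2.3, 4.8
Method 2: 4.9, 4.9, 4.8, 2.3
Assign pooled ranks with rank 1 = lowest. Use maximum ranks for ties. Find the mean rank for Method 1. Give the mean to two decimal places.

Sorted (ascending): 2.3, 2.3, 4.8, 4.8, 4.9, 4.9
The 2 values of 2.3 occupy positions 1–2 → each gets rank 2.
The 2 values of 4.8 occupy positions 3–4 → each gets rank 4.
The 2 values of 4.9 occupy positions 5–6 → each gets rank 6.
Method 1 values → pooled ranks: 2.3→2, 4.8→4
Mean rank = (2 + 4) / 2 = 3.00

3.00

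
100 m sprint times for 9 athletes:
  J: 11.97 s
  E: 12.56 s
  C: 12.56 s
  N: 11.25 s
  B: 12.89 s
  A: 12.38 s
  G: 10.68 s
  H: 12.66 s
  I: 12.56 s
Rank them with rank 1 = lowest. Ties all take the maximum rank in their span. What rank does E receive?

7

Sorted (ascending): 10.68, 11.25, 11.97, 12.38, 12.56, 12.56, 12.56, 12.66, 12.89
The 3 values of 12.56 occupy positions 5–7 → each gets rank 7.
E has value 12.56 s → rank 7.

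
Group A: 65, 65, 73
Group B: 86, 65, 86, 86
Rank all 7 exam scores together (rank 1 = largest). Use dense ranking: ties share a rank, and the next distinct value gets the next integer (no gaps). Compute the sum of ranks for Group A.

8

Sorted (descending): 86, 86, 86, 73, 65, 65, 65
The 3 values of 86 share dense rank 1.
The 3 values of 65 share dense rank 3.
Remaining distinct values take the next consecutive integers.
Group A values → pooled ranks: 65→3, 65→3, 73→2
Rank sum = 3 + 3 + 2 = 8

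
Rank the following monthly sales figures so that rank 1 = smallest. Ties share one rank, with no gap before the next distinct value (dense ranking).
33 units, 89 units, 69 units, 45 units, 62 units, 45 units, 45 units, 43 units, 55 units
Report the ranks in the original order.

Sorted (ascending): 33, 43, 45, 45, 45, 55, 62, 69, 89
The 3 values of 45 share dense rank 3.
Remaining distinct values take the next consecutive integers.

1, 7, 6, 3, 5, 3, 3, 2, 4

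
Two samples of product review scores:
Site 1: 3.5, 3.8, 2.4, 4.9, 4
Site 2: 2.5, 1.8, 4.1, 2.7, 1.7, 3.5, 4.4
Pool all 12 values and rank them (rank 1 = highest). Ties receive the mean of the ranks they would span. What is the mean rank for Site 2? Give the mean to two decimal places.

7.36

Sorted (descending): 4.9, 4.4, 4.1, 4, 3.8, 3.5, 3.5, 2.7, 2.5, 2.4, 1.8, 1.7
The 2 values of 3.5 occupy positions 6–7 → average rank (6+7)/2 = 6.5.
Site 2 values → pooled ranks: 2.5→9, 1.8→11, 4.1→3, 2.7→8, 1.7→12, 3.5→6.5, 4.4→2
Mean rank = (9 + 11 + 3 + 8 + 12 + 6.5 + 2) / 7 = 7.36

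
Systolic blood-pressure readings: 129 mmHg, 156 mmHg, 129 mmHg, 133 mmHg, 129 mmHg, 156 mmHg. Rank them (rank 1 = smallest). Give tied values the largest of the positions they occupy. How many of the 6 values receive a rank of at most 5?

4

Sorted (ascending): 129, 129, 129, 133, 156, 156
The 3 values of 129 occupy positions 1–3 → each gets rank 3.
The 2 values of 156 occupy positions 5–6 → each gets rank 6.
Ranks ≤ 5: {3, 3, 3, 4} → 4 values.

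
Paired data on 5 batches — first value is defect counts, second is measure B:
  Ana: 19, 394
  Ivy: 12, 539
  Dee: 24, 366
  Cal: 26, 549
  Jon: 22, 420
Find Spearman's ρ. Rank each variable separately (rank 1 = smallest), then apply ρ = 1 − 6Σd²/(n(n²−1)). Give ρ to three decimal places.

Ranks of variable 1: 2, 1, 4, 5, 3
Ranks of variable 2: 2, 4, 1, 5, 3
d = r₁ − r₂: 0, -3, 3, 0, 0
d²: 0, 9, 9, 0, 0; Σd² = 18
ρ = 1 − 6·18/(5·24) = 1 − 108/120 = 0.100

0.100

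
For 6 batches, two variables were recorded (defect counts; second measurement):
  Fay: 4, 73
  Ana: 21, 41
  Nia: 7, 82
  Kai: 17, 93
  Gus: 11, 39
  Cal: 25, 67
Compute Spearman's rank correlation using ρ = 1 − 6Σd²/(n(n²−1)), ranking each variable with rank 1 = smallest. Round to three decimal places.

Ranks of variable 1: 1, 5, 2, 4, 3, 6
Ranks of variable 2: 4, 2, 5, 6, 1, 3
d = r₁ − r₂: -3, 3, -3, -2, 2, 3
d²: 9, 9, 9, 4, 4, 9; Σd² = 44
ρ = 1 − 6·44/(6·35) = 1 − 264/210 = -0.257

-0.257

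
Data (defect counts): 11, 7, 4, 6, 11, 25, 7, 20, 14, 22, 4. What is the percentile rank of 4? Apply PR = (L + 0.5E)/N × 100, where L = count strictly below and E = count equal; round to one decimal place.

9.1

N = 11.
Strictly below 4: 0. Equal to 4: 2.
PR = (0 + 0.5·2)/11 × 100 = 9.1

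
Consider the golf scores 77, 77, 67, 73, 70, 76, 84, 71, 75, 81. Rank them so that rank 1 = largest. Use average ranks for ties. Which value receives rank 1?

Sorted (descending): 84, 81, 77, 77, 76, 75, 73, 71, 70, 67
The 2 values of 77 occupy positions 3–4 → average rank (3+4)/2 = 3.5.
Rank 1 → value 84.

84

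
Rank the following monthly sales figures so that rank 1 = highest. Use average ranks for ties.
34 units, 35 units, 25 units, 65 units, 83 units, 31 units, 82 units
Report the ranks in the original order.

5, 4, 7, 3, 1, 6, 2

Sorted (descending): 83, 82, 65, 35, 34, 31, 25
No ties — each value takes its position as its rank.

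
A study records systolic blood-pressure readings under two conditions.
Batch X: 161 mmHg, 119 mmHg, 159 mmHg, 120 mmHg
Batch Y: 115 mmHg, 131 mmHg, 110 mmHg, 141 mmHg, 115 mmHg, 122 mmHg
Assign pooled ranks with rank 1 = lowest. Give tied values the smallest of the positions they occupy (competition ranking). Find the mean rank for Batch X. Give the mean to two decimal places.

Sorted (ascending): 110, 115, 115, 119, 120, 122, 131, 141, 159, 161
The 2 values of 115 occupy positions 2–3 → each gets rank 2.
Batch X values → pooled ranks: 161→10, 119→4, 159→9, 120→5
Mean rank = (10 + 4 + 9 + 5) / 4 = 7.00

7.00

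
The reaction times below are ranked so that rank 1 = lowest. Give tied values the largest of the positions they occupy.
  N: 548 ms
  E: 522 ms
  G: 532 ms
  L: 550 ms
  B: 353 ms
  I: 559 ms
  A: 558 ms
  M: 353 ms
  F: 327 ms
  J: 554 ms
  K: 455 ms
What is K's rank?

Sorted (ascending): 327, 353, 353, 455, 522, 532, 548, 550, 554, 558, 559
The 2 values of 353 occupy positions 2–3 → each gets rank 3.
K has value 455 ms → rank 4.

4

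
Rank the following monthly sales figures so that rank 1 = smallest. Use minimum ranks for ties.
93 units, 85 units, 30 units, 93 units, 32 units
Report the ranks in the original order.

4, 3, 1, 4, 2

Sorted (ascending): 30, 32, 85, 93, 93
The 2 values of 93 occupy positions 4–5 → each gets rank 4.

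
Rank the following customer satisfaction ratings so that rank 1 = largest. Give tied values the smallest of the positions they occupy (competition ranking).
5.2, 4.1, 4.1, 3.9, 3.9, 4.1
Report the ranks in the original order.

Sorted (descending): 5.2, 4.1, 4.1, 4.1, 3.9, 3.9
The 3 values of 4.1 occupy positions 2–4 → each gets rank 2.
The 2 values of 3.9 occupy positions 5–6 → each gets rank 5.

1, 2, 2, 5, 5, 2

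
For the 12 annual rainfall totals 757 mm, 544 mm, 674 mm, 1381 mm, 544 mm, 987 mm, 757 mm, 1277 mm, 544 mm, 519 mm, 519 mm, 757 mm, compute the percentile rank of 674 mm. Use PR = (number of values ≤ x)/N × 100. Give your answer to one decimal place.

N = 12.
Strictly below 674: 5. Equal to 674: 1.
PR = 6/12 × 100 = 50.0

50.0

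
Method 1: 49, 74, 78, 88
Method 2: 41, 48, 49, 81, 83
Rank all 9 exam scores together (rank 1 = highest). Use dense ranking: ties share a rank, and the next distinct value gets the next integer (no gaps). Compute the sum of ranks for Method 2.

Sorted (descending): 88, 83, 81, 78, 74, 49, 49, 48, 41
The 2 values of 49 share dense rank 6.
Remaining distinct values take the next consecutive integers.
Method 2 values → pooled ranks: 41→8, 48→7, 49→6, 81→3, 83→2
Rank sum = 8 + 7 + 6 + 3 + 2 = 26

26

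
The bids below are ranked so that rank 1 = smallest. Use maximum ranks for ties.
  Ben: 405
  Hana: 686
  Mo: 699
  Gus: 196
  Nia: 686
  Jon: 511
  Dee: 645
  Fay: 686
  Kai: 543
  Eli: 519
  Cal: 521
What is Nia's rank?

Sorted (ascending): 196, 405, 511, 519, 521, 543, 645, 686, 686, 686, 699
The 3 values of 686 occupy positions 8–10 → each gets rank 10.
Nia has value 686 → rank 10.

10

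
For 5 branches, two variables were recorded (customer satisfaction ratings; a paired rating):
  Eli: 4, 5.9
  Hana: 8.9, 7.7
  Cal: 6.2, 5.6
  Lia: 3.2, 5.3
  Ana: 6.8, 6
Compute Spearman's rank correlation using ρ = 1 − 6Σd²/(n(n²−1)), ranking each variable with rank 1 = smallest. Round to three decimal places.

0.900

Ranks of variable 1: 2, 5, 3, 1, 4
Ranks of variable 2: 3, 5, 2, 1, 4
d = r₁ − r₂: -1, 0, 1, 0, 0
d²: 1, 0, 1, 0, 0; Σd² = 2
ρ = 1 − 6·2/(5·24) = 1 − 12/120 = 0.900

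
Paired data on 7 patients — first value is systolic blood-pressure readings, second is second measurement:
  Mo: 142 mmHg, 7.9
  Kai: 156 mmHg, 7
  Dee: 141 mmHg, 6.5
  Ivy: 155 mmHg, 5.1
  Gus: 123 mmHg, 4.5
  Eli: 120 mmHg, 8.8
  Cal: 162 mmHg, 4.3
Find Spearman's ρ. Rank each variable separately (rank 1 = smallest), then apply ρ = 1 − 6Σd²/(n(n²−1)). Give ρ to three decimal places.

-0.464

Ranks of variable 1: 4, 6, 3, 5, 2, 1, 7
Ranks of variable 2: 6, 5, 4, 3, 2, 7, 1
d = r₁ − r₂: -2, 1, -1, 2, 0, -6, 6
d²: 4, 1, 1, 4, 0, 36, 36; Σd² = 82
ρ = 1 − 6·82/(7·48) = 1 − 492/336 = -0.464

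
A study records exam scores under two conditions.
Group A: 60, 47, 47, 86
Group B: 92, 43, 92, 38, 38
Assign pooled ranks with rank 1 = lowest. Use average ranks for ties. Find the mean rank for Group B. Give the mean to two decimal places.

Sorted (ascending): 38, 38, 43, 47, 47, 60, 86, 92, 92
The 2 values of 38 occupy positions 1–2 → average rank (1+2)/2 = 1.5.
The 2 values of 47 occupy positions 4–5 → average rank (4+5)/2 = 4.5.
The 2 values of 92 occupy positions 8–9 → average rank (8+9)/2 = 8.5.
Group B values → pooled ranks: 92→8.5, 43→3, 92→8.5, 38→1.5, 38→1.5
Mean rank = (8.5 + 3 + 8.5 + 1.5 + 1.5) / 5 = 4.60

4.60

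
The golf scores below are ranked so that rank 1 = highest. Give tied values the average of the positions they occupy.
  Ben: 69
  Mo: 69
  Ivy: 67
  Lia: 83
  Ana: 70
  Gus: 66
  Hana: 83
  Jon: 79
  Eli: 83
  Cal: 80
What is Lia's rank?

2

Sorted (descending): 83, 83, 83, 80, 79, 70, 69, 69, 67, 66
The 3 values of 83 occupy positions 1–3 → average rank 2.
The 2 values of 69 occupy positions 7–8 → average rank (7+8)/2 = 7.5.
Lia has value 83 → rank 2.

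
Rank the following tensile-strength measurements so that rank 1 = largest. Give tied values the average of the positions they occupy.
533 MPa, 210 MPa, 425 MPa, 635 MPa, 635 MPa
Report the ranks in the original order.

3, 5, 4, 1.5, 1.5

Sorted (descending): 635, 635, 533, 425, 210
The 2 values of 635 occupy positions 1–2 → average rank (1+2)/2 = 1.5.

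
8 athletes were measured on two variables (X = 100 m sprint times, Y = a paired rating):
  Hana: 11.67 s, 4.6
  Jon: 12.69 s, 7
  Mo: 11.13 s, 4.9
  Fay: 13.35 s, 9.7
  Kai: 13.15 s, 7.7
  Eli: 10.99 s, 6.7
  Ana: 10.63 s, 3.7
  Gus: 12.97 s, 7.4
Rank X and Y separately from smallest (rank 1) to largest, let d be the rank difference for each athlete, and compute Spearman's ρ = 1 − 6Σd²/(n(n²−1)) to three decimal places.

Ranks of variable 1: 4, 5, 3, 8, 7, 2, 1, 6
Ranks of variable 2: 2, 5, 3, 8, 7, 4, 1, 6
d = r₁ − r₂: 2, 0, 0, 0, 0, -2, 0, 0
d²: 4, 0, 0, 0, 0, 4, 0, 0; Σd² = 8
ρ = 1 − 6·8/(8·63) = 1 − 48/504 = 0.905

0.905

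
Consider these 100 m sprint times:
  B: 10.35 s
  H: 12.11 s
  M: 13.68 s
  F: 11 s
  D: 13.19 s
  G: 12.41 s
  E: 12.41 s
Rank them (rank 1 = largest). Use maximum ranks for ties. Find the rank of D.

Sorted (descending): 13.68, 13.19, 12.41, 12.41, 12.11, 11, 10.35
The 2 values of 12.41 occupy positions 3–4 → each gets rank 4.
D has value 13.19 s → rank 2.

2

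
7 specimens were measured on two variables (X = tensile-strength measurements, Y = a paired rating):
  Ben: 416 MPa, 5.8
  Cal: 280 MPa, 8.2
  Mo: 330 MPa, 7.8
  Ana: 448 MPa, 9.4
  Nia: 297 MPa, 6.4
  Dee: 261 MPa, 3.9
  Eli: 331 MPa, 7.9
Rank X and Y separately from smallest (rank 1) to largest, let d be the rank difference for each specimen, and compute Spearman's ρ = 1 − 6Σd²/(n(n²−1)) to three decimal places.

0.429

Ranks of variable 1: 6, 2, 4, 7, 3, 1, 5
Ranks of variable 2: 2, 6, 4, 7, 3, 1, 5
d = r₁ − r₂: 4, -4, 0, 0, 0, 0, 0
d²: 16, 16, 0, 0, 0, 0, 0; Σd² = 32
ρ = 1 − 6·32/(7·48) = 1 − 192/336 = 0.429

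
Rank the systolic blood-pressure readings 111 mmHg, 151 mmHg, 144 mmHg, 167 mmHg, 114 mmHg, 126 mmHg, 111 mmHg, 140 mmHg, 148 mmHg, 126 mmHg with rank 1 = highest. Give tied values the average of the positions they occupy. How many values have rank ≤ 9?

8

Sorted (descending): 167, 151, 148, 144, 140, 126, 126, 114, 111, 111
The 2 values of 126 occupy positions 6–7 → average rank (6+7)/2 = 6.5.
The 2 values of 111 occupy positions 9–10 → average rank (9+10)/2 = 9.5.
Ranks ≤ 9: {1, 2, 3, 4, 5, 6.5, 6.5, 8} → 8 values.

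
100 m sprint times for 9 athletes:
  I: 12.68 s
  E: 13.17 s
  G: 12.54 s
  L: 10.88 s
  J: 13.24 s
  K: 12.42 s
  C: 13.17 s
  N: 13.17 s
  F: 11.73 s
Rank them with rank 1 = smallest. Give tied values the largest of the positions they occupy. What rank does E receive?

Sorted (ascending): 10.88, 11.73, 12.42, 12.54, 12.68, 13.17, 13.17, 13.17, 13.24
The 3 values of 13.17 occupy positions 6–8 → each gets rank 8.
E has value 13.17 s → rank 8.

8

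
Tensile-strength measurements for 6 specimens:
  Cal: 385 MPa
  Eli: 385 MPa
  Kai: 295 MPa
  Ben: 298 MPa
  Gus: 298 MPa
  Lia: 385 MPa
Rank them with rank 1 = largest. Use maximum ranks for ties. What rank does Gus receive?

5

Sorted (descending): 385, 385, 385, 298, 298, 295
The 3 values of 385 occupy positions 1–3 → each gets rank 3.
The 2 values of 298 occupy positions 4–5 → each gets rank 5.
Gus has value 298 MPa → rank 5.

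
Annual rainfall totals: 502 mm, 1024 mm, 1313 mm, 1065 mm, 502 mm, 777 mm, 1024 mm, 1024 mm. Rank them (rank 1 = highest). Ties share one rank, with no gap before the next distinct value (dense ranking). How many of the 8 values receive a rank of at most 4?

6

Sorted (descending): 1313, 1065, 1024, 1024, 1024, 777, 502, 502
The 3 values of 1024 share dense rank 3.
The 2 values of 502 share dense rank 5.
Remaining distinct values take the next consecutive integers.
Ranks ≤ 4: {1, 2, 3, 3, 3, 4} → 6 values.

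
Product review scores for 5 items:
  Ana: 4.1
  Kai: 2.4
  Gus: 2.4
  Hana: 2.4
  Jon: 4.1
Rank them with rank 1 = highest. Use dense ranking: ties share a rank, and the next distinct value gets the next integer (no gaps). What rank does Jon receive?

Sorted (descending): 4.1, 4.1, 2.4, 2.4, 2.4
The 2 values of 4.1 share dense rank 1.
The 3 values of 2.4 share dense rank 2.
Jon has value 4.1 → rank 1.

1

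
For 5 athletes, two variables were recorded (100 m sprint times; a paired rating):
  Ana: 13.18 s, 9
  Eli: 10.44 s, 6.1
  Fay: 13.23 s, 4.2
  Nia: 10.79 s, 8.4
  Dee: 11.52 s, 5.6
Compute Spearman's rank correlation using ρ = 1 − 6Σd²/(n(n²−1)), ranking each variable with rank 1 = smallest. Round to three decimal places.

Ranks of variable 1: 4, 1, 5, 2, 3
Ranks of variable 2: 5, 3, 1, 4, 2
d = r₁ − r₂: -1, -2, 4, -2, 1
d²: 1, 4, 16, 4, 1; Σd² = 26
ρ = 1 − 6·26/(5·24) = 1 − 156/120 = -0.300

-0.300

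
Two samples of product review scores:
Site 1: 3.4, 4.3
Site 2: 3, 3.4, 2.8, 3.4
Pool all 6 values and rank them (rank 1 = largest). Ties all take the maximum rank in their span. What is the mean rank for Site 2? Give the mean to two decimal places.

4.75

Sorted (descending): 4.3, 3.4, 3.4, 3.4, 3, 2.8
The 3 values of 3.4 occupy positions 2–4 → each gets rank 4.
Site 2 values → pooled ranks: 3→5, 3.4→4, 2.8→6, 3.4→4
Mean rank = (5 + 4 + 6 + 4) / 4 = 4.75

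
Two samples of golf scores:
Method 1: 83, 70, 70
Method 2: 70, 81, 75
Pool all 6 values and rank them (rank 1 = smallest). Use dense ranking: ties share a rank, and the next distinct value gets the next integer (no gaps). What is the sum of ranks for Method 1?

6

Sorted (ascending): 70, 70, 70, 75, 81, 83
The 3 values of 70 share dense rank 1.
Remaining distinct values take the next consecutive integers.
Method 1 values → pooled ranks: 83→4, 70→1, 70→1
Rank sum = 4 + 1 + 1 = 6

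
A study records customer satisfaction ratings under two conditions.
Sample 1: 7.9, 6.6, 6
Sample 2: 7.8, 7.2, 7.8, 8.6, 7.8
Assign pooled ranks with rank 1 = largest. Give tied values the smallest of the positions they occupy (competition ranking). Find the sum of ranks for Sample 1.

Sorted (descending): 8.6, 7.9, 7.8, 7.8, 7.8, 7.2, 6.6, 6
The 3 values of 7.8 occupy positions 3–5 → each gets rank 3.
Sample 1 values → pooled ranks: 7.9→2, 6.6→7, 6→8
Rank sum = 2 + 7 + 8 = 17

17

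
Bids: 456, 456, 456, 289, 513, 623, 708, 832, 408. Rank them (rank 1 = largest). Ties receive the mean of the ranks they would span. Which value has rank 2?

Sorted (descending): 832, 708, 623, 513, 456, 456, 456, 408, 289
The 3 values of 456 occupy positions 5–7 → average rank 6.
Rank 2 → value 708.

708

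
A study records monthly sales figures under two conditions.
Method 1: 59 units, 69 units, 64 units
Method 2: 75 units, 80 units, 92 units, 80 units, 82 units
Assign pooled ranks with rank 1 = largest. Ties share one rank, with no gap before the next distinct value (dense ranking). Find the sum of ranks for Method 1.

18

Sorted (descending): 92, 82, 80, 80, 75, 69, 64, 59
The 2 values of 80 share dense rank 3.
Remaining distinct values take the next consecutive integers.
Method 1 values → pooled ranks: 59→7, 69→5, 64→6
Rank sum = 7 + 5 + 6 = 18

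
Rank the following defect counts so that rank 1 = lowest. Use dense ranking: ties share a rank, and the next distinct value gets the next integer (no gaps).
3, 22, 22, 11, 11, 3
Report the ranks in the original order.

1, 3, 3, 2, 2, 1

Sorted (ascending): 3, 3, 11, 11, 22, 22
The 2 values of 3 share dense rank 1.
The 2 values of 11 share dense rank 2.
The 2 values of 22 share dense rank 3.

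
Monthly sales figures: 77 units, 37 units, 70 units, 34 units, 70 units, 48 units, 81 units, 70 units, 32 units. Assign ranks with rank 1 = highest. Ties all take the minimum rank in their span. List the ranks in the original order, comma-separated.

Sorted (descending): 81, 77, 70, 70, 70, 48, 37, 34, 32
The 3 values of 70 occupy positions 3–5 → each gets rank 3.

2, 7, 3, 8, 3, 6, 1, 3, 9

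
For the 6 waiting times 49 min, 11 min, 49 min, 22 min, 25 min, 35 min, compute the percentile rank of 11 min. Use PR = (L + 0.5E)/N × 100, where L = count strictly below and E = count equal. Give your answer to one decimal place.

8.3

N = 6.
Strictly below 11: 0. Equal to 11: 1.
PR = (0 + 0.5·1)/6 × 100 = 8.3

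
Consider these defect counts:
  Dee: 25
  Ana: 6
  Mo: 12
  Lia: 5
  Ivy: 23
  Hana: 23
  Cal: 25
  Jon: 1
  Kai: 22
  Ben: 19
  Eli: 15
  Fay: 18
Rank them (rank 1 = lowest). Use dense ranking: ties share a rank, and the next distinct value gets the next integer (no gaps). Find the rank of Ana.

Sorted (ascending): 1, 5, 6, 12, 15, 18, 19, 22, 23, 23, 25, 25
The 2 values of 23 share dense rank 9.
The 2 values of 25 share dense rank 10.
Remaining distinct values take the next consecutive integers.
Ana has value 6 → rank 3.

3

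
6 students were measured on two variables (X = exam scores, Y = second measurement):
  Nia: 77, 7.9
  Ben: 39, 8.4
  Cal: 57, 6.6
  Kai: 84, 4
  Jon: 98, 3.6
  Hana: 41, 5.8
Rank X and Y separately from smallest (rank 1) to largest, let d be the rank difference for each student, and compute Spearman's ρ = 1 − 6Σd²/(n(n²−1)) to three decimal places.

-0.771

Ranks of variable 1: 4, 1, 3, 5, 6, 2
Ranks of variable 2: 5, 6, 4, 2, 1, 3
d = r₁ − r₂: -1, -5, -1, 3, 5, -1
d²: 1, 25, 1, 9, 25, 1; Σd² = 62
ρ = 1 − 6·62/(6·35) = 1 − 372/210 = -0.771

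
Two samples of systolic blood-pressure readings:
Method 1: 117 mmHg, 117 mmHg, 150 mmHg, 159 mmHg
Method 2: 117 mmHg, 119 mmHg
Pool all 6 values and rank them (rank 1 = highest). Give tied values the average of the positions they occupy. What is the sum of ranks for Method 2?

8

Sorted (descending): 159, 150, 119, 117, 117, 117
The 3 values of 117 occupy positions 4–6 → average rank 5.
Method 2 values → pooled ranks: 117→5, 119→3
Rank sum = 5 + 3 = 8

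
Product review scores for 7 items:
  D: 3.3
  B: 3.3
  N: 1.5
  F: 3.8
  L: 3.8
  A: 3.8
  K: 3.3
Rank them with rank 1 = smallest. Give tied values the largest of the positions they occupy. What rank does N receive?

1

Sorted (ascending): 1.5, 3.3, 3.3, 3.3, 3.8, 3.8, 3.8
The 3 values of 3.3 occupy positions 2–4 → each gets rank 4.
The 3 values of 3.8 occupy positions 5–7 → each gets rank 7.
N has value 1.5 → rank 1.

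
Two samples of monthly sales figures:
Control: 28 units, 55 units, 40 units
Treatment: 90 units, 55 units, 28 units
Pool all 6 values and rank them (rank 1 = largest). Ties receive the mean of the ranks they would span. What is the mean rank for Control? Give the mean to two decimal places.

Sorted (descending): 90, 55, 55, 40, 28, 28
The 2 values of 55 occupy positions 2–3 → average rank (2+3)/2 = 2.5.
The 2 values of 28 occupy positions 5–6 → average rank (5+6)/2 = 5.5.
Control values → pooled ranks: 28→5.5, 55→2.5, 40→4
Mean rank = (5.5 + 2.5 + 4) / 3 = 4.00

4.00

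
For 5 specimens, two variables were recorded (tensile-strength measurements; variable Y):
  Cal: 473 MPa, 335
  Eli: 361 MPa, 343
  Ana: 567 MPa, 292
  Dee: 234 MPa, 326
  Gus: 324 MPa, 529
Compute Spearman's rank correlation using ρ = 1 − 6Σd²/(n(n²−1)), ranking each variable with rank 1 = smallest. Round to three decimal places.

-0.400

Ranks of variable 1: 4, 3, 5, 1, 2
Ranks of variable 2: 3, 4, 1, 2, 5
d = r₁ − r₂: 1, -1, 4, -1, -3
d²: 1, 1, 16, 1, 9; Σd² = 28
ρ = 1 − 6·28/(5·24) = 1 − 168/120 = -0.400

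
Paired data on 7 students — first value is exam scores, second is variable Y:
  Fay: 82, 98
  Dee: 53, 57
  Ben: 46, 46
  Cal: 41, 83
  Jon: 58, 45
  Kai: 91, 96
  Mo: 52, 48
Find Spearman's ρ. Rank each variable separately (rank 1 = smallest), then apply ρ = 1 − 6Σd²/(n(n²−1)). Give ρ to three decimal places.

0.393

Ranks of variable 1: 6, 4, 2, 1, 5, 7, 3
Ranks of variable 2: 7, 4, 2, 5, 1, 6, 3
d = r₁ − r₂: -1, 0, 0, -4, 4, 1, 0
d²: 1, 0, 0, 16, 16, 1, 0; Σd² = 34
ρ = 1 − 6·34/(7·48) = 1 − 204/336 = 0.393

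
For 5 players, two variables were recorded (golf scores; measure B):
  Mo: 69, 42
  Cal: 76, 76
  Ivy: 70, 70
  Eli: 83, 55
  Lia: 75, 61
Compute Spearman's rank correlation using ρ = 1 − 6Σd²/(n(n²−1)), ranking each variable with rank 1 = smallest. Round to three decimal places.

Ranks of variable 1: 1, 4, 2, 5, 3
Ranks of variable 2: 1, 5, 4, 2, 3
d = r₁ − r₂: 0, -1, -2, 3, 0
d²: 0, 1, 4, 9, 0; Σd² = 14
ρ = 1 − 6·14/(5·24) = 1 − 84/120 = 0.300

0.300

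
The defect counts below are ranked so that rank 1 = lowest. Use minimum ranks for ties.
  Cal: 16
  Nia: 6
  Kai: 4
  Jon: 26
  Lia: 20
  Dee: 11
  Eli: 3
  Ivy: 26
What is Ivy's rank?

7

Sorted (ascending): 3, 4, 6, 11, 16, 20, 26, 26
The 2 values of 26 occupy positions 7–8 → each gets rank 7.
Ivy has value 26 → rank 7.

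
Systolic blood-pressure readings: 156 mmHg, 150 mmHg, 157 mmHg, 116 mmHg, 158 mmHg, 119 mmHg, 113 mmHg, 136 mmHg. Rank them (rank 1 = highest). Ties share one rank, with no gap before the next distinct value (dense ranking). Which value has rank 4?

150

Sorted (descending): 158, 157, 156, 150, 136, 119, 116, 113
No ties — each value takes its position as its rank.
Rank 4 → value 150.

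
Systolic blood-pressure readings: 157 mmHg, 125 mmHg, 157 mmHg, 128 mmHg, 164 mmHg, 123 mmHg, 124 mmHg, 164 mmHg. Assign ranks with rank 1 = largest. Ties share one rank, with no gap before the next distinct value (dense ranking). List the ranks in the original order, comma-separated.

Sorted (descending): 164, 164, 157, 157, 128, 125, 124, 123
The 2 values of 164 share dense rank 1.
The 2 values of 157 share dense rank 2.
Remaining distinct values take the next consecutive integers.

2, 4, 2, 3, 1, 6, 5, 1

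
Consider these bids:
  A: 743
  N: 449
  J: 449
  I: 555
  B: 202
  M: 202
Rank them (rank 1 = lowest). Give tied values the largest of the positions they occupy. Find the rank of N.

Sorted (ascending): 202, 202, 449, 449, 555, 743
The 2 values of 202 occupy positions 1–2 → each gets rank 2.
The 2 values of 449 occupy positions 3–4 → each gets rank 4.
N has value 449 → rank 4.

4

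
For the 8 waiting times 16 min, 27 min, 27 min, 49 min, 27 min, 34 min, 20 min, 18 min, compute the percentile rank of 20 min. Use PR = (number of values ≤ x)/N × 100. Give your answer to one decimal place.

37.5

N = 8.
Strictly below 20: 2. Equal to 20: 1.
PR = 3/8 × 100 = 37.5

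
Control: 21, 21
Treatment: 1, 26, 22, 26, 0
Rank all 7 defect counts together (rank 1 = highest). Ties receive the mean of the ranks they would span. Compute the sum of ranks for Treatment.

Sorted (descending): 26, 26, 22, 21, 21, 1, 0
The 2 values of 26 occupy positions 1–2 → average rank (1+2)/2 = 1.5.
The 2 values of 21 occupy positions 4–5 → average rank (4+5)/2 = 4.5.
Treatment values → pooled ranks: 1→6, 26→1.5, 22→3, 26→1.5, 0→7
Rank sum = 6 + 1.5 + 3 + 1.5 + 7 = 19

19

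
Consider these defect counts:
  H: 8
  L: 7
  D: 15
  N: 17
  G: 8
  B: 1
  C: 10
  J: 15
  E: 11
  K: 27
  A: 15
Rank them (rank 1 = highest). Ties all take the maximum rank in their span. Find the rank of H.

9

Sorted (descending): 27, 17, 15, 15, 15, 11, 10, 8, 8, 7, 1
The 3 values of 15 occupy positions 3–5 → each gets rank 5.
The 2 values of 8 occupy positions 8–9 → each gets rank 9.
H has value 8 → rank 9.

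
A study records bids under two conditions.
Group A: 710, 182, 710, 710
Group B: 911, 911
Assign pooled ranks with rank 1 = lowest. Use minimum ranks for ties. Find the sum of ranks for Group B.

Sorted (ascending): 182, 710, 710, 710, 911, 911
The 3 values of 710 occupy positions 2–4 → each gets rank 2.
The 2 values of 911 occupy positions 5–6 → each gets rank 5.
Group B values → pooled ranks: 911→5, 911→5
Rank sum = 5 + 5 = 10

10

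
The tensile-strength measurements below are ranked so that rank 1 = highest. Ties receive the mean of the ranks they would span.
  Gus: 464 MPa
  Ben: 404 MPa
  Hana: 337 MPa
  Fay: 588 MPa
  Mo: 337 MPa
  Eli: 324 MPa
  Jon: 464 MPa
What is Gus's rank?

2.5

Sorted (descending): 588, 464, 464, 404, 337, 337, 324
The 2 values of 464 occupy positions 2–3 → average rank (2+3)/2 = 2.5.
The 2 values of 337 occupy positions 5–6 → average rank (5+6)/2 = 5.5.
Gus has value 464 MPa → rank 2.5.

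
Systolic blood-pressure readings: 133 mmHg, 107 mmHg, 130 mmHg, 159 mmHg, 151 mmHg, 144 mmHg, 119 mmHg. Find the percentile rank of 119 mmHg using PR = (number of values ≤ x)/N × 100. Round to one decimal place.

28.6

N = 7.
Strictly below 119: 1. Equal to 119: 1.
PR = 2/7 × 100 = 28.6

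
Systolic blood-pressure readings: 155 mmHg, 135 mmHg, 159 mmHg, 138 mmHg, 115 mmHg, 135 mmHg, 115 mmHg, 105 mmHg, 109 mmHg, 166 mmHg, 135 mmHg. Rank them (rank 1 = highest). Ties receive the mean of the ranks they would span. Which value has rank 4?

Sorted (descending): 166, 159, 155, 138, 135, 135, 135, 115, 115, 109, 105
The 3 values of 135 occupy positions 5–7 → average rank 6.
The 2 values of 115 occupy positions 8–9 → average rank (8+9)/2 = 8.5.
Rank 4 → value 138.

138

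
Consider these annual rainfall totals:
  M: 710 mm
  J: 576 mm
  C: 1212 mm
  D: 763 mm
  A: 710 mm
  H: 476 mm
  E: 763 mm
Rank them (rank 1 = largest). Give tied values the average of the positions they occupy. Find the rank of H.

7

Sorted (descending): 1212, 763, 763, 710, 710, 576, 476
The 2 values of 763 occupy positions 2–3 → average rank (2+3)/2 = 2.5.
The 2 values of 710 occupy positions 4–5 → average rank (4+5)/2 = 4.5.
H has value 476 mm → rank 7.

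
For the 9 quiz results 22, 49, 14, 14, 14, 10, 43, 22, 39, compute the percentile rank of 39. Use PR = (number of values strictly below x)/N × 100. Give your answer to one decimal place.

N = 9.
Strictly below 39: 6. Equal to 39: 1.
PR = 6/9 × 100 = 66.7

66.7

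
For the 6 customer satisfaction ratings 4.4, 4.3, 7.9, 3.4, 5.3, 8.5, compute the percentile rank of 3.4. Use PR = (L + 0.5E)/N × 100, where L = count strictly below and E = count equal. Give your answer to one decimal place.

8.3

N = 6.
Strictly below 3.4: 0. Equal to 3.4: 1.
PR = (0 + 0.5·1)/6 × 100 = 8.3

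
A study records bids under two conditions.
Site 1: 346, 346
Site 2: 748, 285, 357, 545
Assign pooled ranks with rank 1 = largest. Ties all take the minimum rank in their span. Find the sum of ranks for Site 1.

Sorted (descending): 748, 545, 357, 346, 346, 285
The 2 values of 346 occupy positions 4–5 → each gets rank 4.
Site 1 values → pooled ranks: 346→4, 346→4
Rank sum = 4 + 4 = 8

8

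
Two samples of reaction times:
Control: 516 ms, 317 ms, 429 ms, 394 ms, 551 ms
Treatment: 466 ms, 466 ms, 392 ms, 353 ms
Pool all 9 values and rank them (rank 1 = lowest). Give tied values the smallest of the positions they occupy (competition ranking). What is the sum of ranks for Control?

Sorted (ascending): 317, 353, 392, 394, 429, 466, 466, 516, 551
The 2 values of 466 occupy positions 6–7 → each gets rank 6.
Control values → pooled ranks: 516→8, 317→1, 429→5, 394→4, 551→9
Rank sum = 8 + 1 + 5 + 4 + 9 = 27

27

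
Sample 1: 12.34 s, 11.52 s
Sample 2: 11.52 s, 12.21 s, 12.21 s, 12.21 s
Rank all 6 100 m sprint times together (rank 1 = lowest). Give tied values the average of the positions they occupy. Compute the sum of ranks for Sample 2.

Sorted (ascending): 11.52, 11.52, 12.21, 12.21, 12.21, 12.34
The 2 values of 11.52 occupy positions 1–2 → average rank (1+2)/2 = 1.5.
The 3 values of 12.21 occupy positions 3–5 → average rank 4.
Sample 2 values → pooled ranks: 11.52→1.5, 12.21→4, 12.21→4, 12.21→4
Rank sum = 1.5 + 4 + 4 + 4 = 13.5

13.5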